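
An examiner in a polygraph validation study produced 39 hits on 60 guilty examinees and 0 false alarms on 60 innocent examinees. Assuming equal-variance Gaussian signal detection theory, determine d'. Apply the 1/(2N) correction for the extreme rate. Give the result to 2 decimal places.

d' = 2.78

The false-alarm rate is 0/60 = 0, so apply the 1/(2N) correction: FA → 1/(2·60) = 0.00833.
z(H) = z(0.65000) = 0.385
z(FA) = z(0.00833) = -2.394
d' = 0.385 − (-2.394) = 2.779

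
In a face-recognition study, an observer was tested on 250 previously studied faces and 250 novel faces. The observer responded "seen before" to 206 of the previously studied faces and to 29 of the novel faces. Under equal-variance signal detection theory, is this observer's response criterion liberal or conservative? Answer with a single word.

conservative

z(H) = 0.931, z(FA) = -1.195
c = −½·(z(H) + z(FA)) = 0.132
c > 0 → conservative criterion (biased toward responding “no”).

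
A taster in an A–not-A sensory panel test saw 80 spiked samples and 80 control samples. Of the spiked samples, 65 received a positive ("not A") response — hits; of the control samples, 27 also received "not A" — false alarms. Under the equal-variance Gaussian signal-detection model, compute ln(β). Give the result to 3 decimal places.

H = 65/80 = 0.8125
FA = 27/80 = 0.3375
Φ⁻¹(H) = Φ⁻¹(0.8125) = 0.8871
Φ⁻¹(FA) = Φ⁻¹(0.3375) = -0.4193
ln β = −½·[z(H)² − z(FA)²] = −0.5 × (0.7869 − 0.1758) = -0.30555

ln β = -0.306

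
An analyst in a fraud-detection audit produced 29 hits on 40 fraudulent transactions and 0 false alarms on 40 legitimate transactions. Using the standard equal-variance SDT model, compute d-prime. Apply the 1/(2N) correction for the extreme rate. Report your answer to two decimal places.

The false-alarm rate is 0/40 = 0, so apply the 1/(2N) correction: FA → 1/(2·40) = 0.01250.
z(H) = z(0.72500) = 0.598
z(FA) = z(0.01250) = -2.241
d' = 0.598 − (-2.241) = 2.839

d-prime = 2.84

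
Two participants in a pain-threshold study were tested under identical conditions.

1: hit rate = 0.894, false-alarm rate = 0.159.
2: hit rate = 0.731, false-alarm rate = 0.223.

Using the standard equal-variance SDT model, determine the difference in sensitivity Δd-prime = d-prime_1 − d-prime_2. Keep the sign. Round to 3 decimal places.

1: z(0.894) = 1.2481, z(0.159) = -0.9986, d' = 2.2467
2: z(0.731) = 0.6158, z(0.223) = -0.7621, d' = 1.3779
Δd' = d'_1 − d'_2 = 2.2467 − 1.3779 = 0.8688
1 has the higher sensitivity.

Δd-prime = 0.869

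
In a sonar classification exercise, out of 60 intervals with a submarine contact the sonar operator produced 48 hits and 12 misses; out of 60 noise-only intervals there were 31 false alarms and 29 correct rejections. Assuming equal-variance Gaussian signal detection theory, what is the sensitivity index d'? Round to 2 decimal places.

d' = 0.80

H = 48/60 = 0.8000
FA = 31/60 = 0.5167
z(H) = z(0.8000) = 0.842
z(FA) = z(0.5167) = 0.042
d' = z(H) − z(FA) = 0.842 − 0.042 = 0.800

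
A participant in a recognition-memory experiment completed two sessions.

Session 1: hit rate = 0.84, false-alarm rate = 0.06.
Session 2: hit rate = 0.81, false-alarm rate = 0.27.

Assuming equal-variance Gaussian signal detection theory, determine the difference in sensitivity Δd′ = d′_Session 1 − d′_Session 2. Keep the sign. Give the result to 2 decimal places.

Δd′ = 1.06

Session 1: z(0.84) = 0.994, z(0.06) = -1.555, d' = 2.549
Session 2: z(0.81) = 0.878, z(0.27) = -0.613, d' = 1.491
Δd' = d'_Session 1 − d'_Session 2 = 2.549 − 1.491 = 1.058
Session 1 has the higher sensitivity.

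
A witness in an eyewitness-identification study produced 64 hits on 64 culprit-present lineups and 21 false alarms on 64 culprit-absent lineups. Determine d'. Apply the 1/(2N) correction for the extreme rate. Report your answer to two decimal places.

d' = 2.86

The hit rate is 64/64 = 1, so apply the 1/(2N) correction: H → 1 − 1/(2·64) = 0.99219.
z(H) = z(0.99219) = 2.418
z(FA) = z(0.32812) = -0.445
d' = 2.418 − (-0.445) = 2.863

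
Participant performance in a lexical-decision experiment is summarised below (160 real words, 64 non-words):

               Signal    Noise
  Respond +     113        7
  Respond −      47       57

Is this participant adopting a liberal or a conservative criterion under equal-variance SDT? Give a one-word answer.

z(H) = 0.542, z(FA) = -1.230
c = −½·(z(H) + z(FA)) = 0.344
c > 0 → conservative criterion (biased toward responding “no”).

conservative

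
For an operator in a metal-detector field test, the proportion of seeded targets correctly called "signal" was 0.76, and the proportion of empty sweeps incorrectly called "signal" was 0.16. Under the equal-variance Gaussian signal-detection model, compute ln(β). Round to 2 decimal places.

Φ⁻¹(H) = Φ⁻¹(0.76) = 0.706
Φ⁻¹(FA) = Φ⁻¹(0.16) = -0.994
ln β = −½·[z(H)² − z(FA)²] = −0.5 × (0.498 − 0.988) = 0.245

ln β = 0.25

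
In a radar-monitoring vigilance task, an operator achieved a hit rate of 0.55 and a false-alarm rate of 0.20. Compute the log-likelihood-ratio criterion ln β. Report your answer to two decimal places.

ln β = 0.35

z(0.55) = 0.126, z(0.20) = -0.842
ln β = −½·[z(H)² − z(FA)²] = −0.5 × (0.016 − 0.709) = 0.3465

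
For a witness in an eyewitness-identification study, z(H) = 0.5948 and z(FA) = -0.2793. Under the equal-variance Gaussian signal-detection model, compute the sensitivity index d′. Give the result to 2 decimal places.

d' = z(H) − z(FA) = 0.5948 − (-0.2793) = 0.8741

d′ = 0.87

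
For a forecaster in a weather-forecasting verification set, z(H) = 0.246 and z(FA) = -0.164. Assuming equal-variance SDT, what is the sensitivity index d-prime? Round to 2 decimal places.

d-prime = 0.41

d' = z(H) − z(FA) = 0.246 − (-0.164) = 0.410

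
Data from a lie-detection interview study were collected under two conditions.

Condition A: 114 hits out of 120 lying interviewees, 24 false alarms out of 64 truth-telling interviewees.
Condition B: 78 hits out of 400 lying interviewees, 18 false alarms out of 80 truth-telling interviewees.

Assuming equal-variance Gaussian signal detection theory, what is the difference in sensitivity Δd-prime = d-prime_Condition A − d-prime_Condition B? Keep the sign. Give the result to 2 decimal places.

Condition A: z(0.9500) = 1.645, z(0.3750) = -0.319, d' = 1.964
Condition B: z(0.1950) = -0.860, z(0.2250) = -0.755, d' = -0.105
Δd' = d'_Condition A − d'_Condition B = 1.964 − (-0.105) = 2.069
Condition A has the higher sensitivity.

Δd-prime = 2.07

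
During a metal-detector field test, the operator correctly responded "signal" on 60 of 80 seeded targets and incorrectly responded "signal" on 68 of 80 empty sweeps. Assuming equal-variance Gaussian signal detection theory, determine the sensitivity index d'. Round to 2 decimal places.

d' = -0.36

H = 60/80 = 0.7500
FA = 68/80 = 0.8500
z(H) = 0.6745
z(FA) = 1.0364
d' = z(H) − z(FA) = 0.6745 − 1.0364 = -0.3619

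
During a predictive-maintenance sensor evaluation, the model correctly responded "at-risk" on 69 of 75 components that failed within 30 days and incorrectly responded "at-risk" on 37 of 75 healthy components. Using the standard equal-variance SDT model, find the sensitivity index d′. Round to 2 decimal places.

H = 69/75 = 0.9200
FA = 37/75 = 0.4933
z(H) = z(0.9200) = 1.405
z(FA) = z(0.4933) = -0.017
d' = z(H) − z(FA) = 1.405 − (-0.017) = 1.422

d′ = 1.42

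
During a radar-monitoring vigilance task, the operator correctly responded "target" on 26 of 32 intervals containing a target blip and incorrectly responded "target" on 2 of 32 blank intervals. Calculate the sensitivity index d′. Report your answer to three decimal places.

d′ = 2.421

H = 26/32 = 0.8125
FA = 2/32 = 0.0625
z(H) = z(0.8125) = 0.8871
z(FA) = z(0.0625) = -1.5341
d' = z(H) − z(FA) = 0.8871 − (-1.5341) = 2.4212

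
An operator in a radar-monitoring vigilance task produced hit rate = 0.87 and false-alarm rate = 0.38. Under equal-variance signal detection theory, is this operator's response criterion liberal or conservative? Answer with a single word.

z(H) = 1.126, z(FA) = -0.305
c = −½·(z(H) + z(FA)) = -0.4105
c < 0 → liberal criterion (biased toward responding “yes”).

liberal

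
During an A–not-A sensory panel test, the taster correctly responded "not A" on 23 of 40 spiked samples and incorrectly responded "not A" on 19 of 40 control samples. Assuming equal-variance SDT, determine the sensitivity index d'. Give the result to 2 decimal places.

H = 23/40 = 0.5750
FA = 19/40 = 0.4750
Φ⁻¹(H) = Φ⁻¹(0.5750) = 0.189
Φ⁻¹(FA) = Φ⁻¹(0.4750) = -0.063
d' = z(H) − z(FA) = 0.189 − (-0.063) = 0.252

d' = 0.25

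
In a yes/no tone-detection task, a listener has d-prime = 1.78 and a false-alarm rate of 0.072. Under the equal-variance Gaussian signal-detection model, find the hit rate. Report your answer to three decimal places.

z(false-alarm rate) = z(0.072) = -1.4611
z(H) = z(FA) + d' = -1.4611 + 1.78 = 0.3189
hit rate = Φ(0.3189) = 0.6251

hit rate = 0.625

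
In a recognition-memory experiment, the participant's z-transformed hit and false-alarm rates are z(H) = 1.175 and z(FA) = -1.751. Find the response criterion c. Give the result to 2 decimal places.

c = −½·[z(H) + z(FA)] = −½·(1.175 + (-1.751)) = 0.288

c = 0.29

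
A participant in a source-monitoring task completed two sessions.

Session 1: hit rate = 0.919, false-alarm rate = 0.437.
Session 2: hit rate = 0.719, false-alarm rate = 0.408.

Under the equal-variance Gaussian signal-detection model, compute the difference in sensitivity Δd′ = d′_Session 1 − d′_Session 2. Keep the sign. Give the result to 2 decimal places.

Δd′ = 0.74

Session 1: z(0.919) = 1.398, z(0.437) = -0.159, d' = 1.557
Session 2: z(0.719) = 0.580, z(0.408) = -0.233, d' = 0.813
Δd' = d'_Session 1 − d'_Session 2 = 1.557 − 0.813 = 0.744
Session 1 has the higher sensitivity.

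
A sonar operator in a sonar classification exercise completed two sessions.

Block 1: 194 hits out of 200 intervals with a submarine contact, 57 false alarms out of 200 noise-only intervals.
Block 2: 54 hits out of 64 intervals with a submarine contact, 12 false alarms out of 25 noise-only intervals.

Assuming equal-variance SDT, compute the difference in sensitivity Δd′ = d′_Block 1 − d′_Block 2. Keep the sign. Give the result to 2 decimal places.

Block 1: z(0.9700) = 1.881, z(0.2850) = -0.568, d' = 2.449
Block 2: z(0.8438) = 1.010, z(0.4800) = -0.050, d' = 1.060
Δd' = d'_Block 1 − d'_Block 2 = 2.449 − 1.060 = 1.389
Block 1 has the higher sensitivity.

Δd′ = 1.39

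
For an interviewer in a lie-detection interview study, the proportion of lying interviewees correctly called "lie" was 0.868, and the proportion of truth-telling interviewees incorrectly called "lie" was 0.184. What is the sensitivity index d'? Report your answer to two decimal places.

d' = 2.02

Φ⁻¹(0.868) = 1.117, Φ⁻¹(0.184) = -0.900
d' = z(H) − z(FA) = 1.117 − (-0.900) = 2.017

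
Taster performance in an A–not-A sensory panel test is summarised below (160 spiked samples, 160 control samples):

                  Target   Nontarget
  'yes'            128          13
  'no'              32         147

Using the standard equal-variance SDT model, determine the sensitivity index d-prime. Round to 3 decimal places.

H = 128/160 = 0.8000
FA = 13/160 = 0.0813
z(H) = z(0.8000) = 0.8416
z(FA) = z(0.0813) = -1.3964
d' = z(H) − z(FA) = 0.8416 − (-1.3964) = 2.2380

d-prime = 2.238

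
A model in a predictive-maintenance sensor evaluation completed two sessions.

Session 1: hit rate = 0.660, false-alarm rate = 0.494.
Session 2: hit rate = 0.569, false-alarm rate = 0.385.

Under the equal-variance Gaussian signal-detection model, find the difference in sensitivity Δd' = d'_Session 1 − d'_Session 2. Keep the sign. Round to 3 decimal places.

Session 1: z(0.660) = 0.4125, z(0.494) = -0.0150, d' = 0.4275
Session 2: z(0.569) = 0.1738, z(0.385) = -0.2924, d' = 0.4662
Δd' = d'_Session 1 − d'_Session 2 = 0.4275 − 0.4662 = -0.0387
Session 2 has the higher sensitivity.

Δd' = -0.039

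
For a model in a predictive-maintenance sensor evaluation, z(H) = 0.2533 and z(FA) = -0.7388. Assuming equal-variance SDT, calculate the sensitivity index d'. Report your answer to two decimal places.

d' = 0.99

d' = z(H) − z(FA) = 0.2533 − (-0.7388) = 0.9921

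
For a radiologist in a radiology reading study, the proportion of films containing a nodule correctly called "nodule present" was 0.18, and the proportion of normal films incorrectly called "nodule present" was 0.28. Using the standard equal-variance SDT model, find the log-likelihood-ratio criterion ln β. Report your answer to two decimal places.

ln β = -0.25

z(0.18) = -0.915, z(0.28) = -0.583
ln β = −½·[z(H)² − z(FA)²] = −0.5 × (0.837 − 0.340) = -0.2485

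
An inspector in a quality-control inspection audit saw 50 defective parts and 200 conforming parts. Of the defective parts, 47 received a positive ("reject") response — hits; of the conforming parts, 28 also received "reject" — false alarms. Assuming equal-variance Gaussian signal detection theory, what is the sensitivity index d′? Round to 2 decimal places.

H = 47/50 = 0.9400
FA = 28/200 = 0.1400
z(H) = z(0.9400) = 1.555
z(FA) = z(0.1400) = -1.080
d' = z(H) − z(FA) = 1.555 − (-1.080) = 2.635

d′ = 2.64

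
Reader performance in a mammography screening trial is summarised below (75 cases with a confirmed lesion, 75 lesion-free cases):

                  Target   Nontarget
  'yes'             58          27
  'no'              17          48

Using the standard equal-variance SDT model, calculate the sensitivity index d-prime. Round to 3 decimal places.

H = 58/75 = 0.7733
FA = 27/75 = 0.3600
z(0.7733) = 0.7498, z(0.3600) = -0.3585
d' = z(H) − z(FA) = 0.7498 − (-0.3585) = 1.1083

d-prime = 1.108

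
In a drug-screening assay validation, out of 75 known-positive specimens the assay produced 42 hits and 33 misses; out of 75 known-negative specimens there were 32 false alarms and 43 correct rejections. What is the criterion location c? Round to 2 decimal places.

c = 0.02

H = 42/75 = 0.5600
FA = 32/75 = 0.4267
z(0.5600) = 0.151, z(0.4267) = -0.185
c = −½·[z(H) + z(FA)] = −0.5 × (0.151 + (-0.185)) = 0.017
c > 0: the assay has a conservative response bias.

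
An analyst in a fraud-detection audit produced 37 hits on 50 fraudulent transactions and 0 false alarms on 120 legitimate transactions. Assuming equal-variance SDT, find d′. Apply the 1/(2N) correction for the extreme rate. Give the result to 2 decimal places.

The false-alarm rate is 0/120 = 0, so apply the 1/(2N) correction: FA → 1/(2·120) = 0.00417.
z(H) = z(0.74000) = 0.643
z(FA) = z(0.00417) = -2.638
d' = 0.643 − (-2.638) = 3.281

d′ = 3.28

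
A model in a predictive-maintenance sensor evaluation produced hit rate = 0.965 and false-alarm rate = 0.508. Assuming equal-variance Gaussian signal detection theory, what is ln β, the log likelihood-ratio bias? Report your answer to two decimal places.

z(H) = z(0.965) = 1.812
z(FA) = z(0.508) = 0.020
ln β = −½·[z(H)² − z(FA)²] = −0.5 × (3.283 − 0.000) = -1.6415

ln β = -1.64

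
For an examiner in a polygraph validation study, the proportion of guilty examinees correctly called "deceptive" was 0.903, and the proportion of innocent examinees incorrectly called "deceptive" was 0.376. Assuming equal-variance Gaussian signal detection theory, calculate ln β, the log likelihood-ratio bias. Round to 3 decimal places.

z(H) = z(0.903) = 1.2988
z(FA) = z(0.376) = -0.3160
ln β = −½·[z(H)² − z(FA)²] = −0.5 × (1.6869 − 0.0999) = -0.7935

ln β = -0.794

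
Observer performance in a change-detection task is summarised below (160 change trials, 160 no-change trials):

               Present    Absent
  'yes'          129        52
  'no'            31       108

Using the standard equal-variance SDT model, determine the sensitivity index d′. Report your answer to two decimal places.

d′ = 1.32

H = 129/160 = 0.8063
FA = 52/160 = 0.3250
z(H) = 0.8643
z(FA) = -0.4538
d' = z(H) − z(FA) = 0.8643 − (-0.4538) = 1.3181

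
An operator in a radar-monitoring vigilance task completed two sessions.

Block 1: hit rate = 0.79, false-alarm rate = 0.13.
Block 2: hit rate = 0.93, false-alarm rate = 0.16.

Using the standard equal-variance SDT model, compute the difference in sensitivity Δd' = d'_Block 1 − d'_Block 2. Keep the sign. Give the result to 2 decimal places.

Block 1: z(0.79) = 0.806, z(0.13) = -1.126, d' = 1.932
Block 2: z(0.93) = 1.476, z(0.16) = -0.994, d' = 2.470
Δd' = d'_Block 1 − d'_Block 2 = 1.932 − 2.470 = -0.538
Block 2 has the higher sensitivity.

Δd' = -0.54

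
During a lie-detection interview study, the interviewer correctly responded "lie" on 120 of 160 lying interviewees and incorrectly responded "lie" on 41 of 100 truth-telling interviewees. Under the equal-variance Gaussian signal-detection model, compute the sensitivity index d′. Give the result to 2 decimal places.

H = 120/160 = 0.7500
FA = 41/100 = 0.4100
z(H) = 0.674
z(FA) = -0.228
d' = z(H) − z(FA) = 0.674 − (-0.228) = 0.902

d′ = 0.90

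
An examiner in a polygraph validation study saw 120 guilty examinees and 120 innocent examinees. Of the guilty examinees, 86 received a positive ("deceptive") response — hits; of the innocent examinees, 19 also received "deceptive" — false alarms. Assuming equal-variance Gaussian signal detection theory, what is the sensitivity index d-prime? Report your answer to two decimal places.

d-prime = 1.57

H = 86/120 = 0.7167
FA = 19/120 = 0.1583
z(0.7167) = 0.573, z(0.1583) = -1.001
d' = z(H) − z(FA) = 0.573 − (-1.001) = 1.574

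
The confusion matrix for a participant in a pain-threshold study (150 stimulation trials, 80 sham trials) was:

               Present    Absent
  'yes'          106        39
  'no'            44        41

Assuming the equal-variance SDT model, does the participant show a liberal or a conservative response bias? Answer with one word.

z(H) = 0.544, z(FA) = -0.031
c = −½·(z(H) + z(FA)) = -0.2565
c < 0 → liberal criterion (biased toward responding “yes”).

liberal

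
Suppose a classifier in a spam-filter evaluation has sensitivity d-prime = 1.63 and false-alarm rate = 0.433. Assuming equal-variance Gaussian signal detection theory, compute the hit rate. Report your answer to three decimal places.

hit rate = 0.928

z(false-alarm rate) = z(0.433) = -0.1687
z(H) = z(FA) + d' = -0.1687 + 1.63 = 1.4613
hit rate = Φ(1.4613) = 0.9280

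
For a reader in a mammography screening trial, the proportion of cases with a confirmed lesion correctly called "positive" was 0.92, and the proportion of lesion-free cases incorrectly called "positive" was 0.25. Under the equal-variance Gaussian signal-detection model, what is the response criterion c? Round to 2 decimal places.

c = -0.37

z(0.92) = 1.405, z(0.25) = -0.674
c = −½·[z(H) + z(FA)] = −0.5 × (1.405 + (-0.674)) = -0.3655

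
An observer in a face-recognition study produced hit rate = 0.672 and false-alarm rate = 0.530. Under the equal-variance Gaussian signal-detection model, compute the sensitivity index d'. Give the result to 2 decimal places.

d' = 0.37

z(H) = 0.4454
z(FA) = 0.0753
d' = z(H) − z(FA) = 0.4454 − 0.0753 = 0.3701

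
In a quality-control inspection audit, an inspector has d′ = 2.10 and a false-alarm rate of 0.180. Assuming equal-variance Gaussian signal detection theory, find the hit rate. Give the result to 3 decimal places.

z(false-alarm rate) = z(0.180) = -0.9154
z(H) = z(FA) + d' = -0.9154 + 2.10 = 1.1846
hit rate = Φ(1.1846) = 0.8819

hit rate = 0.882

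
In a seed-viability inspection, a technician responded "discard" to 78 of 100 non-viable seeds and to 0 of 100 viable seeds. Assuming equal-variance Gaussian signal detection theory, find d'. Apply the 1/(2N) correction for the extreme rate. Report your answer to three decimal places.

The false-alarm rate is 0/100 = 0, so apply the 1/(2N) correction: FA → 1/(2·100) = 0.00500.
z(H) = z(0.78000) = 0.7722
z(FA) = z(0.00500) = -2.5758
d' = 0.7722 − (-2.5758) = 3.3480

d' = 3.348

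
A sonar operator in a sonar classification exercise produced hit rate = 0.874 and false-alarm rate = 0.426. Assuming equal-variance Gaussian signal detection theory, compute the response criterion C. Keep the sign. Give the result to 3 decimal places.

z(H) = 1.1455
z(FA) = -0.1866
c = −½·[z(H) + z(FA)] = −0.5 × (1.1455 + (-0.1866)) = -0.47945

C = -0.479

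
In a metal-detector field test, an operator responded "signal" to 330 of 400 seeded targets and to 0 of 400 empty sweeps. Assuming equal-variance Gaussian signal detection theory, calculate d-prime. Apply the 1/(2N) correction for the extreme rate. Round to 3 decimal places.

d-prime = 3.958

The false-alarm rate is 0/400 = 0, so apply the 1/(2N) correction: FA → 1/(2·400) = 0.00125.
z(H) = z(0.82500) = 0.9346
z(FA) = z(0.00125) = -3.0233
d' = 0.9346 − (-3.0233) = 3.9579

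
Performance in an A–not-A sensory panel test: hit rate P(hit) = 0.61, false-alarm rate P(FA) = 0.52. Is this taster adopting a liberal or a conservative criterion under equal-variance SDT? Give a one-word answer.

liberal

z(H) = 0.279, z(FA) = 0.050
c = −½·(z(H) + z(FA)) = -0.1645
c < 0 → liberal criterion (biased toward responding “yes”).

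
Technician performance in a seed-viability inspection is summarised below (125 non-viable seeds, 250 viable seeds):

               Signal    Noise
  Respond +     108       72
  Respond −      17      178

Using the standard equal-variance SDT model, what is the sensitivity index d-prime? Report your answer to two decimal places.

H = 108/125 = 0.8640
FA = 72/250 = 0.2880
Φ⁻¹(H) = Φ⁻¹(0.8640) = 1.0985
Φ⁻¹(FA) = Φ⁻¹(0.2880) = -0.5592
d' = z(H) − z(FA) = 1.0985 − (-0.5592) = 1.6577

d-prime = 1.66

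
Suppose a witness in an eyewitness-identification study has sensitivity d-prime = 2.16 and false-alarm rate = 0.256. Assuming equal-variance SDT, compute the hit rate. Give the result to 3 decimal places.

z(false-alarm rate) = z(0.256) = -0.6557
z(H) = z(FA) + d' = -0.6557 + 2.16 = 1.5043
hit rate = Φ(1.5043) = 0.9337

hit rate = 0.934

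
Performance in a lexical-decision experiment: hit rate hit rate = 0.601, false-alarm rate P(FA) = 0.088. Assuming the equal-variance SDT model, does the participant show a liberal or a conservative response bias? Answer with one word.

conservative

z(H) = 0.256, z(FA) = -1.353
c = −½·(z(H) + z(FA)) = 0.5485
c > 0 → conservative criterion (biased toward responding “no”).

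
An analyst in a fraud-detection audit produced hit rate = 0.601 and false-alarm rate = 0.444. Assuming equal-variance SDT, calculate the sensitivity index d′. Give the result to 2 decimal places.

z(0.601) = 0.2559, z(0.444) = -0.1408
d' = z(H) − z(FA) = 0.2559 − (-0.1408) = 0.3967

d′ = 0.40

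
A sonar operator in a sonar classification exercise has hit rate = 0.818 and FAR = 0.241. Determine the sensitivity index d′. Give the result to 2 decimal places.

d′ = 1.61

z(H) = 0.9078
z(FA) = -0.7031
d' = z(H) − z(FA) = 0.9078 − (-0.7031) = 1.6109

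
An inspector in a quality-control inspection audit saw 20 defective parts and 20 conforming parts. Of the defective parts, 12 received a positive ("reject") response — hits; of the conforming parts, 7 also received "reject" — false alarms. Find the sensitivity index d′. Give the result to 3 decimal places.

H = 12/20 = 0.6000
FA = 7/20 = 0.3500
Φ⁻¹(H) = 0.2533
Φ⁻¹(FA) = -0.3853
d' = z(H) − z(FA) = 0.2533 − (-0.3853) = 0.6386

d′ = 0.639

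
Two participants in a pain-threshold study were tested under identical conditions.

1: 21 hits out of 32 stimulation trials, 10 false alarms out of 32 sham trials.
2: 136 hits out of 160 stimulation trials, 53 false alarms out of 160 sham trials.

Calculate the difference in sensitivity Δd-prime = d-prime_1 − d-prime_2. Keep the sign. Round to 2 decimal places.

1: z(0.6562) = 0.402, z(0.3125) = -0.489, d' = 0.891
2: z(0.8500) = 1.036, z(0.3312) = -0.437, d' = 1.473
Δd' = d'_1 − d'_2 = 0.891 − 1.473 = -0.582
2 has the higher sensitivity.

Δd-prime = -0.58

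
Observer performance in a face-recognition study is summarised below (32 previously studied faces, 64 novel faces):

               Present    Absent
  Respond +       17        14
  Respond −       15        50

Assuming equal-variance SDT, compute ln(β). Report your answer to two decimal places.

H = 17/32 = 0.5312
FA = 14/64 = 0.2188
z(H) = z(0.5312) = 0.078
z(FA) = z(0.2188) = -0.776
ln β = −½·[z(H)² − z(FA)²] = −0.5 × (0.006 − 0.602) = 0.298

ln β = 0.30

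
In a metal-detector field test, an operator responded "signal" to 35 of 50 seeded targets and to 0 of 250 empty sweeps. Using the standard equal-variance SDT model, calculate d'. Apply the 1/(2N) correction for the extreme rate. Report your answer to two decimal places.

The false-alarm rate is 0/250 = 0, so apply the 1/(2N) correction: FA → 1/(2·250) = 0.00200.
z(H) = z(0.70000) = 0.524
z(FA) = z(0.00200) = -2.878
d' = 0.524 − (-2.878) = 3.402

d' = 3.40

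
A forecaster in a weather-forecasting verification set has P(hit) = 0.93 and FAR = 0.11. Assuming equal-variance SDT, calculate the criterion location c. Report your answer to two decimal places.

c = -0.12

z(H) = 1.4758
z(FA) = -1.2265
c = −½·[z(H) + z(FA)] = −0.5 × (1.4758 + (-1.2265)) = -0.12465
c < 0: the forecaster has a liberal response bias.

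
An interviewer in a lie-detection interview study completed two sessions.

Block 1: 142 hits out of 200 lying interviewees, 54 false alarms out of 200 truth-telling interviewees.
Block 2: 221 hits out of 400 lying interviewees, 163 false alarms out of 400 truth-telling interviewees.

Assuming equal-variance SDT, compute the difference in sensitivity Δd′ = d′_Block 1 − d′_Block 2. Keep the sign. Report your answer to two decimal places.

Δd′ = 0.80

Block 1: z(0.7100) = 0.553, z(0.2700) = -0.613, d' = 1.166
Block 2: z(0.5525) = 0.132, z(0.4075) = -0.234, d' = 0.366
Δd' = d'_Block 1 − d'_Block 2 = 1.166 − 0.366 = 0.800
Block 1 has the higher sensitivity.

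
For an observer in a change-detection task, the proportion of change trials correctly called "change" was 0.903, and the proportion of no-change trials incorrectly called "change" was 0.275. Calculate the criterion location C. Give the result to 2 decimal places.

z(H) = z(0.903) = 1.2988
z(FA) = z(0.275) = -0.5978
c = −½·[z(H) + z(FA)] = −0.5 × (1.2988 + (-0.5978)) = -0.3505

C = -0.35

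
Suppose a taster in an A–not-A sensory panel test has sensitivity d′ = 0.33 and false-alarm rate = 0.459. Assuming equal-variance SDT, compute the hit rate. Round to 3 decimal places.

z(false-alarm rate) = z(0.459) = -0.1030
z(H) = z(FA) + d' = -0.1030 + 0.33 = 0.2270
hit rate = Φ(0.2270) = 0.5898

hit rate = 0.590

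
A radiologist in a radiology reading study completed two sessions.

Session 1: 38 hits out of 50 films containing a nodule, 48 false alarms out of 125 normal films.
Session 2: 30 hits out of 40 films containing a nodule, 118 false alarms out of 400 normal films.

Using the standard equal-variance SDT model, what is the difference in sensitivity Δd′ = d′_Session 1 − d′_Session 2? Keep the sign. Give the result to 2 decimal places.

Session 1: z(0.7600) = 0.706, z(0.3840) = -0.295, d' = 1.001
Session 2: z(0.7500) = 0.674, z(0.2950) = -0.539, d' = 1.213
Δd' = d'_Session 1 − d'_Session 2 = 1.001 − 1.213 = -0.212
Session 2 has the higher sensitivity.

Δd′ = -0.21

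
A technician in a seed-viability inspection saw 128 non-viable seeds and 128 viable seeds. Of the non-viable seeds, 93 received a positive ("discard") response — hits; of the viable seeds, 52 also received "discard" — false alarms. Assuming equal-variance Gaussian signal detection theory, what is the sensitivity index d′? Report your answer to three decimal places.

H = 93/128 = 0.7266
FA = 52/128 = 0.4062
z(H) = 0.6026
z(FA) = -0.2373
d' = z(H) − z(FA) = 0.6026 − (-0.2373) = 0.8399

d′ = 0.840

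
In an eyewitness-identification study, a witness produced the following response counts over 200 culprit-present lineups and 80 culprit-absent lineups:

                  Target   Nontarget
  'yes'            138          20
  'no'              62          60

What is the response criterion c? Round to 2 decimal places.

c = 0.09

H = 138/200 = 0.6900
FA = 20/80 = 0.2500
Φ⁻¹(H) = 0.4959
Φ⁻¹(FA) = -0.6745
c = −½·[z(H) + z(FA)] = −0.5 × (0.4959 + (-0.6745)) = 0.0893
c > 0: the witness has a conservative response bias.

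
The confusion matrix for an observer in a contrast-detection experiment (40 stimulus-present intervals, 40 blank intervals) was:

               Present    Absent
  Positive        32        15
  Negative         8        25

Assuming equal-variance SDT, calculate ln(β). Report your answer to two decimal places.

H = 32/40 = 0.8000
FA = 15/40 = 0.3750
z(H) = z(0.8000) = 0.842
z(FA) = z(0.3750) = -0.319
ln β = −½·[z(H)² − z(FA)²] = −0.5 × (0.709 − 0.102) = -0.3035

ln β = -0.30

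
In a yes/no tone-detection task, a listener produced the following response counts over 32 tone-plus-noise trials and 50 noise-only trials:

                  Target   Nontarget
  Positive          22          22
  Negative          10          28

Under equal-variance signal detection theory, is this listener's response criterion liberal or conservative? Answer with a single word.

z(H) = 0.489, z(FA) = -0.151
c = −½·(z(H) + z(FA)) = -0.169
c < 0 → liberal criterion (biased toward responding “yes”).

liberal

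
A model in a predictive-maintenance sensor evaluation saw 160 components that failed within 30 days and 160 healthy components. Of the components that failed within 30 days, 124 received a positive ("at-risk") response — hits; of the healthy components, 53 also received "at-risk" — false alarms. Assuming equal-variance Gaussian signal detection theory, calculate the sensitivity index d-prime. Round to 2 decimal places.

d-prime = 1.19

H = 124/160 = 0.7750
FA = 53/160 = 0.3312
z(H) = z(0.7750) = 0.755
z(FA) = z(0.3312) = -0.437
d' = z(H) − z(FA) = 0.755 − (-0.437) = 1.192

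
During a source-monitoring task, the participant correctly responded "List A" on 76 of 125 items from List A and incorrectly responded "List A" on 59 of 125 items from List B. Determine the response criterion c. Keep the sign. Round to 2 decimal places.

H = 76/125 = 0.6080
FA = 59/125 = 0.4720
z(0.6080) = 0.274, z(0.4720) = -0.070
c = −½·[z(H) + z(FA)] = −0.5 × (0.274 + (-0.070)) = -0.102
c < 0: the participant has a liberal response bias.

c = -0.10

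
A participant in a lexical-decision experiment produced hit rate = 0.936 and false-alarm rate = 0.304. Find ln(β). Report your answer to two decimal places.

ln β = -1.03

z(H) = 1.522
z(FA) = -0.513
ln β = −½·[z(H)² − z(FA)²] = −0.5 × (2.316 − 0.263) = -1.0265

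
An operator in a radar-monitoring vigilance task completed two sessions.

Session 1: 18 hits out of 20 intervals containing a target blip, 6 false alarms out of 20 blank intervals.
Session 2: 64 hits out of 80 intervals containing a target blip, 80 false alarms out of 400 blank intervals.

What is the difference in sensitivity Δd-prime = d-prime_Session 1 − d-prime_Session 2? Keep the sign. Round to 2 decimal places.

Δd-prime = 0.12

Session 1: z(0.9000) = 1.282, z(0.3000) = -0.524, d' = 1.806
Session 2: z(0.8000) = 0.842, z(0.2000) = -0.842, d' = 1.684
Δd' = d'_Session 1 − d'_Session 2 = 1.806 − 1.684 = 0.122
Session 1 has the higher sensitivity.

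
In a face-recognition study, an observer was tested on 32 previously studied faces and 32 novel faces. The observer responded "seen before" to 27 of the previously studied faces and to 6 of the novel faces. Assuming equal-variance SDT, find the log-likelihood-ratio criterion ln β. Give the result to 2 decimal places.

ln β = -0.12

H = 27/32 = 0.8438
FA = 6/32 = 0.1875
z(H) = z(0.8438) = 1.010
z(FA) = z(0.1875) = -0.887
ln β = −½·[z(H)² − z(FA)²] = −0.5 × (1.020 − 0.787) = -0.1165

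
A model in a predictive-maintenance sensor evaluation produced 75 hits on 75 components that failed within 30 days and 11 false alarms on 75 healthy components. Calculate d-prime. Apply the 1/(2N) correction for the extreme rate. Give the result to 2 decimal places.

The hit rate is 75/75 = 1, so apply the 1/(2N) correction: H → 1 − 1/(2·75) = 0.99333.
z(H) = z(0.99333) = 2.475
z(FA) = z(0.14667) = -1.051
d' = 2.475 − (-1.051) = 3.526

d-prime = 3.53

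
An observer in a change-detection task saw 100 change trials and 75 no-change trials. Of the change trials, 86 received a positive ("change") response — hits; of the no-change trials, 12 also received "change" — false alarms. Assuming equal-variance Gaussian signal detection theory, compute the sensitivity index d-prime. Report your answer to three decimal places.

H = 86/100 = 0.8600
FA = 12/75 = 0.1600
z(H) = z(0.8600) = 1.0803
z(FA) = z(0.1600) = -0.9945
d' = z(H) − z(FA) = 1.0803 − (-0.9945) = 2.0748

d-prime = 2.075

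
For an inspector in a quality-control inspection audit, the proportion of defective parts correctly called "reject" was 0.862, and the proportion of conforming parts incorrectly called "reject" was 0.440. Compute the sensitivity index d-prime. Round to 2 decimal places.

z(0.862) = 1.089, z(0.440) = -0.151
d' = z(H) − z(FA) = 1.089 − (-0.151) = 1.240

d-prime = 1.24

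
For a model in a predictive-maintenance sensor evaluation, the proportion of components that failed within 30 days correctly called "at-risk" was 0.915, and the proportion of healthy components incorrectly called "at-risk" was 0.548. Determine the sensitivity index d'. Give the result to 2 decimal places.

d' = 1.25

z(0.915) = 1.372, z(0.548) = 0.121
d' = z(H) − z(FA) = 1.372 − 0.121 = 1.251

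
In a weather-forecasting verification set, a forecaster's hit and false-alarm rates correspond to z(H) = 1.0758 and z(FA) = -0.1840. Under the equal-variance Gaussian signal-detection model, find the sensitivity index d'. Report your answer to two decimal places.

d' = 1.26

d' = z(H) − z(FA) = 1.0758 − (-0.1840) = 1.2598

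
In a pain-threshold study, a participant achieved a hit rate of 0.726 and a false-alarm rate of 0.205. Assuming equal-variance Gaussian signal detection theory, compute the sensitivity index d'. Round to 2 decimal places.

z(0.726) = 0.6008, z(0.205) = -0.8239
d' = z(H) − z(FA) = 0.6008 − (-0.8239) = 1.4247

d' = 1.42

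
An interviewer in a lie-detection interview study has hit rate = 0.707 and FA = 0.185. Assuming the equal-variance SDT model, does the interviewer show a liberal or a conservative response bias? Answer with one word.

z(H) = 0.545, z(FA) = -0.896
c = −½·(z(H) + z(FA)) = 0.1755
c > 0 → conservative criterion (biased toward responding “no”).

conservative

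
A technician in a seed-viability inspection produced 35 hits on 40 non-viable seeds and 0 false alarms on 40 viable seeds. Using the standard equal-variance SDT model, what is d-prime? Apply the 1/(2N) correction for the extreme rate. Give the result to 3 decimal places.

d-prime = 3.392

The false-alarm rate is 0/40 = 0, so apply the 1/(2N) correction: FA → 1/(2·40) = 0.01250.
z(H) = z(0.87500) = 1.1503
z(FA) = z(0.01250) = -2.2414
d' = 1.1503 − (-2.2414) = 3.3917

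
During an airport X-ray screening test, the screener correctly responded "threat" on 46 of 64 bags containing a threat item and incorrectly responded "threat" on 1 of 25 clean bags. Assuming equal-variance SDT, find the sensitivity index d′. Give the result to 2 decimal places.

d′ = 2.33

H = 46/64 = 0.7188
FA = 1/25 = 0.0400
z(0.7188) = 0.5793, z(0.0400) = -1.7507
d' = z(H) − z(FA) = 0.5793 − (-1.7507) = 2.3300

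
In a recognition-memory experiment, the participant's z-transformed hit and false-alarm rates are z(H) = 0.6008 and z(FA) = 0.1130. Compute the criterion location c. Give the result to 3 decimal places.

c = -0.357

c = −½·[z(H) + z(FA)] = −½·(0.6008 + 0.1130) = -0.3569
c < 0: the participant has a liberal response bias.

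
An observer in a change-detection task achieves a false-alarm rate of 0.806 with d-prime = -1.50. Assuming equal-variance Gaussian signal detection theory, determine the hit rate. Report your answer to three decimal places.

z(false-alarm rate) = z(0.806) = 0.8633
z(H) = z(FA) + d' = 0.8633 + (-1.50) = -0.6367
hit rate = Φ(-0.6367) = 0.2622

hit rate = 0.262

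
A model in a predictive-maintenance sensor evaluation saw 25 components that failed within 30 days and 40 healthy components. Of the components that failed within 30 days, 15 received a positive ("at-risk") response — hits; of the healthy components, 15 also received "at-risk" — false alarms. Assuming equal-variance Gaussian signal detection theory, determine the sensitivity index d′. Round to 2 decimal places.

d′ = 0.57

H = 15/25 = 0.6000
FA = 15/40 = 0.3750
z(H) = 0.253
z(FA) = -0.319
d' = z(H) − z(FA) = 0.253 − (-0.319) = 0.572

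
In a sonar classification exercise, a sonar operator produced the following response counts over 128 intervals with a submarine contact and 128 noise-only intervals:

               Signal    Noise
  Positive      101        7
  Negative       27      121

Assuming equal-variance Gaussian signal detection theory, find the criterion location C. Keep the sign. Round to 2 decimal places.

H = 101/128 = 0.7891
FA = 7/128 = 0.0547
z(0.7891) = 0.8033, z(0.0547) = -1.6009
c = −½·[z(H) + z(FA)] = −0.5 × (0.8033 + (-1.6009)) = 0.3988

C = 0.40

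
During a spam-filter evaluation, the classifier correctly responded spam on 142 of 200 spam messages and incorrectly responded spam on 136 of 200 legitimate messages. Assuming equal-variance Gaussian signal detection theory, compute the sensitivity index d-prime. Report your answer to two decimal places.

H = 142/200 = 0.7100
FA = 136/200 = 0.6800
z(H) = z(0.7100) = 0.553
z(FA) = z(0.6800) = 0.468
d' = z(H) − z(FA) = 0.553 − 0.468 = 0.085

d-prime = 0.09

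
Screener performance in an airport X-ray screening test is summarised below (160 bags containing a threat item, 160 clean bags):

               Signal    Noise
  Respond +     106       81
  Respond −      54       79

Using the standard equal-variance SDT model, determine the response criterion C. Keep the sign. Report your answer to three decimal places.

C = -0.217

H = 106/160 = 0.6625
FA = 81/160 = 0.5062
z(H) = z(0.6625) = 0.4193
z(FA) = z(0.5062) = 0.0155
c = −½·[z(H) + z(FA)] = −0.5 × (0.4193 + 0.0155) = -0.2174
c < 0: the screener has a liberal response bias.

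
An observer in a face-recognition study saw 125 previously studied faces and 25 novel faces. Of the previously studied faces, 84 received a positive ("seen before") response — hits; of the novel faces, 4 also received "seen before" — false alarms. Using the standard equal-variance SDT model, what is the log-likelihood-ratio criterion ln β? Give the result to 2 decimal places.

ln β = 0.40

H = 84/125 = 0.6720
FA = 4/25 = 0.1600
Φ⁻¹(H) = 0.445
Φ⁻¹(FA) = -0.994
ln β = −½·[z(H)² − z(FA)²] = −0.5 × (0.198 − 0.988) = 0.395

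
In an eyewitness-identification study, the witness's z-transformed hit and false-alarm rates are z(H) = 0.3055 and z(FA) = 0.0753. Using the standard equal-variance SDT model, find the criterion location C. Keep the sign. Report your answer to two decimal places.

c = −½·[z(H) + z(FA)] = −½·(0.3055 + 0.0753) = -0.1904

C = -0.19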